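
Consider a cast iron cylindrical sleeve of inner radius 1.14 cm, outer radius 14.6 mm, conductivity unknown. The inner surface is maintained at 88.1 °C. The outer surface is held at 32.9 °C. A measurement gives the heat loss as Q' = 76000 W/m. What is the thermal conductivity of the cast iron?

ΣR = ΔT/Q' = |88.1 − 32.9|/76000 = 7.263×10^-4 m·K/W
ln(r₂/r₁)/(2πk) = 7.263×10^-4 ⇒ k = 0.2474/(2π·7.263×10^-4) = 54.2 W/m·K

k = 54.2 W/m·K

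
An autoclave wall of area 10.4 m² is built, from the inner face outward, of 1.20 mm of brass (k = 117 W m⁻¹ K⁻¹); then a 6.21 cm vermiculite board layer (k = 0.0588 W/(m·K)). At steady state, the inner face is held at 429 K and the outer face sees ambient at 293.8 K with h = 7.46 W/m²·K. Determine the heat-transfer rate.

Series thermal resistances, inner to outer:
  R_brass = L/(kA) = 0.00120/(117·10.4) = 9.862×10^-7 K/W
  R_vermiculite board = L/(kA) = 0.0621/(0.0588·10.4) = 0.1016 K/W
  R_conv,out = 1/(hA) = 1/(7.46·10.4) = 0.01289 K/W
ΣR = 9.862×10^-7 + 0.1016 + 0.01289 = 0.1145 K/W
Q = ΔT/ΣR = (429 K − 293.8 K)/0.1145 = 1180 W

Q = 1180 W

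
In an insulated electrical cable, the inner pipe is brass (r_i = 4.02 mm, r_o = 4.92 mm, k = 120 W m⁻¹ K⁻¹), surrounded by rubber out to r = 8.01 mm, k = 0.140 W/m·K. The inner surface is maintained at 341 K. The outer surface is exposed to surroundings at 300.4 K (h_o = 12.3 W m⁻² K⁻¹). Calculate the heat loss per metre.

Q' = 18.7 W/m

Series thermal resistances, inner to outer:
  R'_brass = ln(0.00492/0.00402)/(2πk) = 0.2020/(2π·120) = 2.679×10^-4 m·K/W
  R'_rubber = ln(0.00801/0.00492)/(2πk) = 0.4874/(2π·0.140) = 0.5541 m·K/W
  R'_conv,out = 1/(2πr h) = 1/(2π·0.00801·12.3) = 1.615 m·K/W
ΣR = 2.679×10^-4 + 0.5541 + 1.615 = 2.169 m·K/W
Q' = ΔT/ΣR = (341 K − 300.4 K)/2.169 = 18.7 W/m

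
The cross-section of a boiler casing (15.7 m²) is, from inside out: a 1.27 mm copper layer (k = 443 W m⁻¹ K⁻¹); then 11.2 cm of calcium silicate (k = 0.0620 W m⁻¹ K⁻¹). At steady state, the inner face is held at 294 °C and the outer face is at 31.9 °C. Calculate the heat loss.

Resistance network (inner→outer):
  R_copper = L/(kA) = 0.00127/(443·15.7) = 1.826×10^-7 K/W
  R_calcium silicate = L/(kA) = 0.112/(0.0620·15.7) = 0.1151 K/W
ΣR = 1.826×10^-7 + 0.1151 = 0.1151 K/W
Q = ΔT/ΣR = (294 °C − 31.9 °C)/0.1151 = 2280 W

Q = 2280 W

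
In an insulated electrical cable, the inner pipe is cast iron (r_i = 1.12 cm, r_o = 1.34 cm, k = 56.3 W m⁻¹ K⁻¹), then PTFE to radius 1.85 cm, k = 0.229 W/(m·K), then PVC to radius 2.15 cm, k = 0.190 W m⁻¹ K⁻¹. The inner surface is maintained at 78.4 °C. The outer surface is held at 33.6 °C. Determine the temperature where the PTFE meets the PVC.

T = 49.7 °C

Resistance network (inner→outer):
  R'_cast iron = ln(0.0134/0.0112)/(2πk) = 0.1793/(2π·56.3) = 5.070×10^-4 m·K/W
  R'_PTFE = ln(0.0185/0.0134)/(2πk) = 0.3225/(2π·0.229) = 0.2241 m·K/W
  R'_PVC = ln(0.0215/0.0185)/(2πk) = 0.1503/(2π·0.190) = 0.1259 m·K/W
ΣR = 5.070×10^-4 + 0.2241 + 0.1259 = 0.3505 m·K/W
Q' = ΔT/ΣR = (78.4 °C − 33.6 °C)/0.3505 = 127.8 W/m
From the inner boundary to the PTFE/PVC interface, ΣR_partial = 0.2246 m·K/W.
T_interface = T_in − Q'·ΣR_partial = 78.4 °C − (127.8)(0.2246) = 49.7 °C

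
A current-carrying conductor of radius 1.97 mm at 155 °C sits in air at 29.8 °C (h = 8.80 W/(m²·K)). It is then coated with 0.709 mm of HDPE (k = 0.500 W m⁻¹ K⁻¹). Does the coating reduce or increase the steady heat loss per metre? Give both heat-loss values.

Critical radius for a cylinder: r_cr = k/h = 0.0568 m = 5.68 cm.
Outer radius after coating: r₂ = 0.00197 + 7.09×10^-4 = 0.002679 m.
Since r₁ < r_cr and r₂ ≤ r_cr, the coating moves toward the maximum at r_cr — heat loss rises.
Bare: R = 1/(2πr₁h) = 9.181 m·K/W; Q = 125.2/9.181 = 13.6 W/m.
Coated: R = R_cond + R_conv = 6.849 m·K/W; Q = 125.2/6.849 = 18.3 W/m.

increases: 13.6 → 18.3 W/m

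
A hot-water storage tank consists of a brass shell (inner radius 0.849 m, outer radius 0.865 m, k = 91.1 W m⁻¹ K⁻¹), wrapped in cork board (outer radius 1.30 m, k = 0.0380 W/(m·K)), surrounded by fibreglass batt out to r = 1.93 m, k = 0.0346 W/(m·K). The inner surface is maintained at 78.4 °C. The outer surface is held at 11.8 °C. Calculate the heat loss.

Q = 48.0 W

Series thermal resistances, inner to outer:
  R_brass = (1/0.849 − 1/0.865)/(4πk) = 0.02179/(4π·91.1) = 1.903×10^-5 K/W
  R_cork board = (1/0.865 − 1/1.30)/(4πk) = 0.3868/(4π·0.0380) = 0.8101 K/W
  R_fibreglass batt = (1/1.30 − 1/1.93)/(4πk) = 0.2511/(4π·0.0346) = 0.5775 K/W
ΣR = 1.903×10^-5 + 0.8101 + 0.5775 = 1.388 K/W
Q = ΔT/ΣR = (78.4 °C − 11.8 °C)/1.388 = 48.0 W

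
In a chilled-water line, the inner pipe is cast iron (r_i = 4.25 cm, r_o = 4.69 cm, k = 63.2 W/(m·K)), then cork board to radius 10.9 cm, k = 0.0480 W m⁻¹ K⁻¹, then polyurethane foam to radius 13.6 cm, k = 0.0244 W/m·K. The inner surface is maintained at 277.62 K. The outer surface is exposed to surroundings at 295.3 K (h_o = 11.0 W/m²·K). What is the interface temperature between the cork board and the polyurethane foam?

Treat each layer as a resistance in series:
  R'_cast iron = ln(0.0469/0.0425)/(2πk) = 0.09851/(2π·63.2) = 2.481×10^-4 m·K/W
  R'_cork board = ln(0.109/0.0469)/(2πk) = 0.8433/(2π·0.0480) = 2.796 m·K/W
  R'_polyurethane foam = ln(0.136/0.109)/(2πk) = 0.2213/(2π·0.0244) = 1.444 m·K/W
  R'_conv,out = 1/(2πr h) = 1/(2π·0.136·11.0) = 0.1064 m·K/W
ΣR = 2.481×10^-4 + 2.796 + 1.444 + 0.1064 = 4.347 m·K/W
Q' = ΔT/ΣR = (277.62 K − 295.3 K)/4.347 = -4.067 W/m
From the inner boundary to the cork board/polyurethane foam interface, ΣR_partial = 2.796 m·K/W.
T_interface = T_in − Q'·ΣR_partial = 277.62 K − (-4.067)(2.796) = 289.0 K

T = 289.0 K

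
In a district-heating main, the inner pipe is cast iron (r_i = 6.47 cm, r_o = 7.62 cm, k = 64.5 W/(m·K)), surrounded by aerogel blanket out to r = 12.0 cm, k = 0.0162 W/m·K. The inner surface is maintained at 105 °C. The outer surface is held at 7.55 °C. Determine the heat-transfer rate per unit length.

Treat each layer as a resistance in series:
  R'_cast iron = ln(0.0762/0.0647)/(2πk) = 0.1636/(2π·64.5) = 4.037×10^-4 m·K/W
  R'_aerogel blanket = ln(0.120/0.0762)/(2πk) = 0.4541/(2π·0.0162) = 4.462 m·K/W
ΣR = 4.037×10^-4 + 4.462 = 4.462 m·K/W
Q' = ΔT/ΣR = (105 °C − 7.55 °C)/4.462 = 21.8 W/m

Q' = 21.8 W/m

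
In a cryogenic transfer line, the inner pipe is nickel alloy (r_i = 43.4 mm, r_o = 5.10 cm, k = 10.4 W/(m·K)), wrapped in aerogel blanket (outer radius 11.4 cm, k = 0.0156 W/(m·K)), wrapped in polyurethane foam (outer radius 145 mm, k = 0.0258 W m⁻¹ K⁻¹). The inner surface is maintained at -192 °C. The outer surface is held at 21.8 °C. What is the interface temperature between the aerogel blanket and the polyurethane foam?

T = -10.9 °C

Resistance network (inner→outer):
  R'_nickel alloy = ln(0.0510/0.0434)/(2πk) = 0.1614/(2π·10.4) = 0.002469 m·K/W
  R'_aerogel blanket = ln(0.114/0.0510)/(2πk) = 0.8044/(2π·0.0156) = 8.206 m·K/W
  R'_polyurethane foam = ln(0.145/0.114)/(2πk) = 0.2405/(2π·0.0258) = 1.484 m·K/W
ΣR = 0.002469 + 8.206 + 1.484 = 9.692 m·K/W
Q' = ΔT/ΣR = (-192 °C − 21.8 °C)/9.692 = -22.06 W/m
From the inner boundary to the aerogel blanket/polyurethane foam interface, ΣR_partial = 8.208 m·K/W.
T_interface = T_in − Q'·ΣR_partial = -192 °C − (-22.06)(8.208) = -10.9 °C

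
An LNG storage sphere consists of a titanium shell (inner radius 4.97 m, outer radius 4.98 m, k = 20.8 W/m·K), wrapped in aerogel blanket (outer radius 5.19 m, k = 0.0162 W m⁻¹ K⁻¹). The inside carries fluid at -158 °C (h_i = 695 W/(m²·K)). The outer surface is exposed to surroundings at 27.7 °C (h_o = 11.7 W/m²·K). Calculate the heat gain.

Q = 4620 W

Treat each layer as a resistance in series:
  R_conv,in = 1/(4πr²h) = 1/(4π·4.97²·695) = 4.635×10^-6 K/W
  R_titanium = (1/4.97 − 1/4.98)/(4πk) = 4.040×10^-4/(4π·20.8) = 1.546×10^-6 K/W
  R_aerogel blanket = (1/4.98 − 1/5.19)/(4πk) = 0.008125/(4π·0.0162) = 0.03991 K/W
  R_conv,out = 1/(4πr²h) = 1/(4π·5.19²·11.7) = 2.525×10^-4 K/W
ΣR = 4.635×10^-6 + 1.546×10^-6 + 0.03991 + 2.525×10^-4 = 0.04017 K/W
Q = ΔT/ΣR = (-158 °C − 27.7 °C)/0.04017 = -4620 W
(Negative Q ⇒ heat flows inward; heat gain = 4620 W.)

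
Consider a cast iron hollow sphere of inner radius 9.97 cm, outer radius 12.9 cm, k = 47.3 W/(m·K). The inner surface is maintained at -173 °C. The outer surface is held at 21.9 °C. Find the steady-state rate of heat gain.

Q = 50.9 kW

Q = 4πk·ΔT/(1/r₁ − 1/r₂) = 4π × 47.3 × 194.9 / (1/0.0997 − 1/0.129) = 50900 W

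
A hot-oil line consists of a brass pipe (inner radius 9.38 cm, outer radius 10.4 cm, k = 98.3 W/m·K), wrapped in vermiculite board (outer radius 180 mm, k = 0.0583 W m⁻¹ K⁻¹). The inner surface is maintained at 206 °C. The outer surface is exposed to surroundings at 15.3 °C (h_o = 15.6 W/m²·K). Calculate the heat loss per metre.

Treat each layer as a resistance in series:
  R'_brass = ln(0.104/0.0938)/(2πk) = 0.1032/(2π·98.3) = 1.671×10^-4 m·K/W
  R'_vermiculite board = ln(0.180/0.104)/(2πk) = 0.5486/(2π·0.0583) = 1.498 m·K/W
  R'_conv,out = 1/(2πr h) = 1/(2π·0.180·15.6) = 0.05668 m·K/W
ΣR = 1.671×10^-4 + 1.498 + 0.05668 = 1.555 m·K/W
Q' = ΔT/ΣR = (206 °C − 15.3 °C)/1.555 = 123 W/m

Q' = 123 W/m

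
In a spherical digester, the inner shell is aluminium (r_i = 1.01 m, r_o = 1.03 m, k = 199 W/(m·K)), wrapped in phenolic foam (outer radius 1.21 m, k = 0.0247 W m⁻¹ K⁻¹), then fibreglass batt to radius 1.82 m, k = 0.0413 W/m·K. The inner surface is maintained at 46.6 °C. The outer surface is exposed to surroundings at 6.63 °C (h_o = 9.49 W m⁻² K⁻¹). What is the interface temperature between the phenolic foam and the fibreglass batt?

T = 28.0 °C

Resistance network (inner→outer):
  R_aluminium = (1/1.01 − 1/1.03)/(4πk) = 0.01923/(4π·199) = 7.688×10^-6 K/W
  R_phenolic foam = (1/1.03 − 1/1.21)/(4πk) = 0.1444/(4π·0.0247) = 0.4653 K/W
  R_fibreglass batt = (1/1.21 − 1/1.82)/(4πk) = 0.2770/(4π·0.0413) = 0.5337 K/W
  R_conv,out = 1/(4πr²h) = 1/(4π·1.82²·9.49) = 0.002532 K/W
ΣR = 7.688×10^-6 + 0.4653 + 0.5337 + 0.002532 = 1.002 K/W
Q = ΔT/ΣR = (46.6 °C − 6.63 °C)/1.002 = 39.89 W
From the inner boundary to the phenolic foam/fibreglass batt interface, ΣR_partial = 0.4653 K/W.
T_interface = T_in − Q·ΣR_partial = 46.6 °C − (39.89)(0.4653) = 28.0 °C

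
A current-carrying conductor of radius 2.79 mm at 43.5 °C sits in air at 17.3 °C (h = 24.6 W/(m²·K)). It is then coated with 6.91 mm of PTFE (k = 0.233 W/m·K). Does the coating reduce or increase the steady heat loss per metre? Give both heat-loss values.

increases: 11.3 → 17.3 W/m

Critical radius for a cylinder: r_cr = k/h = 0.00947 m = 0.947 cm.
Outer radius after coating: r₂ = 0.00279 + 0.00691 = 0.00970 m.
r₁ < r_cr < r₂: heat loss rises to a maximum at r_cr then falls. Whether the coating helps depends on whether Q(r₂) has dropped back below Q(r₁).
Bare: R = 1/(2πr₁h) = 2.319 m·K/W; Q = 26.2/2.319 = 11.3 W/m.
Coated: R = R_cond + R_conv = 1.518 m·K/W; Q = 26.2/1.518 = 17.3 W/m.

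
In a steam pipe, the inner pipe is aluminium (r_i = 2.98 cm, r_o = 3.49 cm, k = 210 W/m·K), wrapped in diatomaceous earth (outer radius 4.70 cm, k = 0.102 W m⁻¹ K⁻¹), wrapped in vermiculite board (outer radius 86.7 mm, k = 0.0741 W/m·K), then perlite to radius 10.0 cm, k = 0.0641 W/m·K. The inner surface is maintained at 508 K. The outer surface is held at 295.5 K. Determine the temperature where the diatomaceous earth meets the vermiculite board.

Series thermal resistances, inner to outer:
  R'_aluminium = ln(0.0349/0.0298)/(2πk) = 0.1580/(2π·210) = 1.197×10^-4 m·K/W
  R'_diatomaceous earth = ln(0.0470/0.0349)/(2πk) = 0.2977/(2π·0.102) = 0.4645 m·K/W
  R'_vermiculite board = ln(0.0867/0.0470)/(2πk) = 0.6123/(2π·0.0741) = 1.315 m·K/W
  R'_perlite = ln(0.100/0.0867)/(2πk) = 0.1427/(2π·0.0641) = 0.3544 m·K/W
ΣR = 1.197×10^-4 + 0.4645 + 1.315 + 0.3544 = 2.134 m·K/W
Q' = ΔT/ΣR = (508 K − 295.5 K)/2.134 = 99.58 W/m
From the inner boundary to the diatomaceous earth/vermiculite board interface, ΣR_partial = 0.4646 m·K/W.
T_interface = T_in − Q'·ΣR_partial = 508 K − (99.58)(0.4646) = 462 K

T = 462 K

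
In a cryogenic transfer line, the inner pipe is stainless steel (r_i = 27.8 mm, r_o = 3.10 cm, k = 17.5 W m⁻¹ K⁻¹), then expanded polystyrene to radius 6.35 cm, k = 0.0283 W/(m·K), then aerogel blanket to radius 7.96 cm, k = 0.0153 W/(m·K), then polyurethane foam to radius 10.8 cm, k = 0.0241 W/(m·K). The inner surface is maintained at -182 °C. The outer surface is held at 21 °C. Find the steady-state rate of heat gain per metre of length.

Q' = 24.2 W/m

Treat each layer as a resistance in series:
  R'_stainless steel = ln(0.0310/0.0278)/(2πk) = 0.1090/(2π·17.5) = 9.909×10^-4 m·K/W
  R'_expanded polystyrene = ln(0.0635/0.0310)/(2πk) = 0.7171/(2π·0.0283) = 4.033 m·K/W
  R'_aerogel blanket = ln(0.0796/0.0635)/(2πk) = 0.2260/(2π·0.0153) = 2.351 m·K/W
  R'_polyurethane foam = ln(0.108/0.0796)/(2πk) = 0.3051/(2π·0.0241) = 2.015 m·K/W
ΣR = 9.909×10^-4 + 4.033 + 2.351 + 2.015 = 8.400 m·K/W
Q' = ΔT/ΣR = (-182 °C − 21 °C)/8.400 = -24.2 W/m
(Negative Q' ⇒ heat flows inward; heat gain = 24.2 W/m.)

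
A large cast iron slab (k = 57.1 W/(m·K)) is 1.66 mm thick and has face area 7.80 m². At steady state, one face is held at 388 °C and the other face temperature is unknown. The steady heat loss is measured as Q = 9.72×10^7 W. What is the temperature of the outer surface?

Series resistances:
  R_cast iron = L/(kA) = 0.00166/(57.1·7.80) = 3.727×10^-6 K/W
ΣR = 3.727×10^-6 K/W
ΔT = Q·ΣR = 9.72×10^7 × 3.727×10^-6 = 362.3 K
Heat flows outward, so T_out = T_in − ΔT = 388 − 362.3 = 25.7 °C

T_out = 25.7 °C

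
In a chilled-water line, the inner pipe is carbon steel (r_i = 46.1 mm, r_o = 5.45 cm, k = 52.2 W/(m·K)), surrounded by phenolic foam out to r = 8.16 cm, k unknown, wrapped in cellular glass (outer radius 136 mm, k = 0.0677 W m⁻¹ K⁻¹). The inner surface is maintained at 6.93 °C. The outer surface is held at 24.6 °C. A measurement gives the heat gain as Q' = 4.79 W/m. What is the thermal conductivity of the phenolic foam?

ΣR = ΔT/Q' = |6.93 − 24.6|/4.79 = 3.689 m·K/W
Known resistances:
  R'_carbon steel = ln(0.0545/0.0461)/(2πk) = 0.1674/(2π·52.2) = 5.104×10^-4 m·K/W
  R'_cellular glass = ln(0.136/0.0816)/(2πk) = 0.5108/(2π·0.0677) = 1.201 m·K/W
R_phenolic foam = ΣR − ΣR_known = 3.689 − 1.202 = 2.487 m·K/W
ln(r₂/r₁)/(2πk) = 2.487 ⇒ k = 0.4036/(2π·2.487) = 0.0258 W/m·K

k = 0.0258 W/m·K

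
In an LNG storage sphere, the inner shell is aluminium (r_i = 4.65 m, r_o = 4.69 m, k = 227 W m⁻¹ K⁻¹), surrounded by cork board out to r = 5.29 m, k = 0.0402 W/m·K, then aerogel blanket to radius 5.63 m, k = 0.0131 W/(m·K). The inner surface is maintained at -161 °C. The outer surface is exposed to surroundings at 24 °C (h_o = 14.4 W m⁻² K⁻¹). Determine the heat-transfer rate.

Q = 1580 W

Series thermal resistances, inner to outer:
  R_aluminium = (1/4.65 − 1/4.69)/(4πk) = 0.001834/(4π·227) = 6.430×10^-7 K/W
  R_cork board = (1/4.69 − 1/5.29)/(4πk) = 0.02418/(4π·0.0402) = 0.04787 K/W
  R_aerogel blanket = (1/5.29 − 1/5.63)/(4πk) = 0.01142/(4π·0.0131) = 0.06935 K/W
  R_conv,out = 1/(4πr²h) = 1/(4π·5.63²·14.4) = 1.743×10^-4 K/W
ΣR = 6.430×10^-7 + 0.04787 + 0.06935 + 1.743×10^-4 = 0.1174 K/W
Q = ΔT/ΣR = (-161 °C − 24 °C)/0.1174 = -1580 W
(Negative Q ⇒ heat flows inward; heat gain = 1580 W.)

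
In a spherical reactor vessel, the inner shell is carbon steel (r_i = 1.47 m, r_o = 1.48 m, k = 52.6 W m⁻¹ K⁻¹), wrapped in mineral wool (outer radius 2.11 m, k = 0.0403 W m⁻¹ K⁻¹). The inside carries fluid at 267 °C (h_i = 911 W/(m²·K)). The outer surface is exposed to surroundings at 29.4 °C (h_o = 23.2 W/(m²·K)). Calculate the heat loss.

Q = 595 W

Series thermal resistances, inner to outer:
  R_conv,in = 1/(4πr²h) = 1/(4π·1.47²·911) = 4.042×10^-5 K/W
  R_carbon steel = (1/1.47 − 1/1.48)/(4πk) = 0.004596/(4π·52.6) = 6.954×10^-6 K/W
  R_mineral wool = (1/1.48 − 1/2.11)/(4πk) = 0.2017/(4π·0.0403) = 0.3984 K/W
  R_conv,out = 1/(4πr²h) = 1/(4π·2.11²·23.2) = 7.704×10^-4 K/W
ΣR = 4.042×10^-5 + 6.954×10^-6 + 0.3984 + 7.704×10^-4 = 0.3992 K/W
Q = ΔT/ΣR = (267 °C − 29.4 °C)/0.3992 = 595 W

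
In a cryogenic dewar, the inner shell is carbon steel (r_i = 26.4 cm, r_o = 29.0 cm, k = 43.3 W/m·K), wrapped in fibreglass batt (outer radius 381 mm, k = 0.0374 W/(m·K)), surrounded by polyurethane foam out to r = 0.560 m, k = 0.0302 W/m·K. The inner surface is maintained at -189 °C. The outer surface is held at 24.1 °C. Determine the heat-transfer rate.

Treat each layer as a resistance in series:
  R_carbon steel = (1/0.264 − 1/0.290)/(4πk) = 0.3396/(4π·43.3) = 6.241×10^-4 K/W
  R_fibreglass batt = (1/0.290 − 1/0.381)/(4πk) = 0.8236/(4π·0.0374) = 1.752 K/W
  R_polyurethane foam = (1/0.381 − 1/0.560)/(4πk) = 0.8390/(4π·0.0302) = 2.211 K/W
ΣR = 6.241×10^-4 + 1.752 + 2.211 = 3.964 K/W
Q = ΔT/ΣR = (-189 °C − 24.1 °C)/3.964 = -53.8 W
(Negative Q ⇒ heat flows inward; heat gain = 53.8 W.)

Q = 53.8 W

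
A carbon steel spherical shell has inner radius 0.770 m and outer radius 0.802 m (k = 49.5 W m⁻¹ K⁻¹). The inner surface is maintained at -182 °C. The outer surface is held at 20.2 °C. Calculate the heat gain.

Q = 4πk·ΔT/(1/r₁ − 1/r₂) = 4π × 49.5 × 202.2 / (1/0.770 − 1/0.802) = 2.43×10^6 W

Q = 2.43×10^6 W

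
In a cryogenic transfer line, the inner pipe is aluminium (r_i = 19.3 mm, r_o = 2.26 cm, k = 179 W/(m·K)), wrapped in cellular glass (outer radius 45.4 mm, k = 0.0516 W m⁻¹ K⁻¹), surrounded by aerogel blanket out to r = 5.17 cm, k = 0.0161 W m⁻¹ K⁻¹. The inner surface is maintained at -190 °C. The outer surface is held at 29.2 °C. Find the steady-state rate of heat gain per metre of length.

Q' = 63.8 W/m

Series thermal resistances, inner to outer:
  R'_aluminium = ln(0.0226/0.0193)/(2πk) = 0.1578/(2π·179) = 1.403×10^-4 m·K/W
  R'_cellular glass = ln(0.0454/0.0226)/(2πk) = 0.6976/(2π·0.0516) = 2.152 m·K/W
  R'_aerogel blanket = ln(0.0517/0.0454)/(2πk) = 0.1299/(2π·0.0161) = 1.285 m·K/W
ΣR = 1.403×10^-4 + 2.152 + 1.285 = 3.437 m·K/W
Q' = ΔT/ΣR = (-190 °C − 29.2 °C)/3.437 = -63.8 W/m
(Negative Q' ⇒ heat flows inward; heat gain = 63.8 W/m.)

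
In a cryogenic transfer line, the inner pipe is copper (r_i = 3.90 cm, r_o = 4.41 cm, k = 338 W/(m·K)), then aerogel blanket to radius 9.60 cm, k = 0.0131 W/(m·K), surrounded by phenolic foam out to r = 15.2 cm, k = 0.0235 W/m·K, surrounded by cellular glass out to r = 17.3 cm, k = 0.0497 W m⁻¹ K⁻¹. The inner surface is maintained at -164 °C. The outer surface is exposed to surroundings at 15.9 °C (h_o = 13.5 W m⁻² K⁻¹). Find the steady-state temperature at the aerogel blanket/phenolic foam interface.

Series thermal resistances, inner to outer:
  R'_copper = ln(0.0441/0.0390)/(2πk) = 0.1229/(2π·338) = 5.787×10^-5 m·K/W
  R'_aerogel blanket = ln(0.0960/0.0441)/(2πk) = 0.7779/(2π·0.0131) = 9.451 m·K/W
  R'_phenolic foam = ln(0.152/0.0960)/(2πk) = 0.4595/(2π·0.0235) = 3.112 m·K/W
  R'_cellular glass = ln(0.173/0.152)/(2πk) = 0.1294/(2π·0.0497) = 0.4144 m·K/W
  R'_conv,out = 1/(2πr h) = 1/(2π·0.173·13.5) = 0.06815 m·K/W
ΣR = 5.787×10^-5 + 9.451 + 3.112 + 0.4144 + 0.06815 = 13.05 m·K/W
Q' = ΔT/ΣR = (-164 °C − 15.9 °C)/13.05 = -13.79 W/m
From the inner boundary to the aerogel blanket/phenolic foam interface, ΣR_partial = 9.451 m·K/W.
T_interface = T_in − Q'·ΣR_partial = -164 °C − (-13.79)(9.451) = -33.7 °C

T = -33.7 °C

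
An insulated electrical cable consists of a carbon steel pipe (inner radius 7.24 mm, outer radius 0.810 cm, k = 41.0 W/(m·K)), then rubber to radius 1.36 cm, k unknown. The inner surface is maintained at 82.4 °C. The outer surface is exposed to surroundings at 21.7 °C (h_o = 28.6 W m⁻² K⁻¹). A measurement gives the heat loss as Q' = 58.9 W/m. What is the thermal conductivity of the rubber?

k = 0.133 W/m·K

ΣR = ΔT/Q' = |82.4 − 21.7|/58.9 = 1.031 m·K/W
Known resistances:
  R'_carbon steel = ln(0.00810/0.00724)/(2πk) = 0.1122/(2π·41.0) = 4.357×10^-4 m·K/W
  R'_conv,out = 1/(2πr h) = 1/(2π·0.0136·28.6) = 0.4092 m·K/W
R_rubber = ΣR − ΣR_known = 1.031 − 0.4096 = 0.6214 m·K/W
ln(r₂/r₁)/(2πk) = 0.6214 ⇒ k = 0.5182/(2π·0.6214) = 0.133 W/m·K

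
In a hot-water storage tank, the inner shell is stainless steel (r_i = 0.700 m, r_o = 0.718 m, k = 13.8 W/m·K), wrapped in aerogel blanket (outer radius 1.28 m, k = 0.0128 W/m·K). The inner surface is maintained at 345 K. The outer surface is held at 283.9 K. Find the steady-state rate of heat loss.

Q = 16.1 W

Resistance network (inner→outer):
  R_stainless steel = (1/0.700 − 1/0.718)/(4πk) = 0.03581/(4π·13.8) = 2.065×10^-4 K/W
  R_aerogel blanket = (1/0.718 − 1/1.28)/(4πk) = 0.6115/(4π·0.0128) = 3.802 K/W
ΣR = 2.065×10^-4 + 3.802 = 3.802 K/W
Q = ΔT/ΣR = (345 K − 283.9 K)/3.802 = 16.1 W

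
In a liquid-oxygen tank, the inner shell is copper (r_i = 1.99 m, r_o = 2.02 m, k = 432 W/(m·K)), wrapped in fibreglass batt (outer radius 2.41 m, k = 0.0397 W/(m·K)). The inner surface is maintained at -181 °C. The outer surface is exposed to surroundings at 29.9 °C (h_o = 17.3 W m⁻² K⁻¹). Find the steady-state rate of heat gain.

Q = 1310 W

Resistance network (inner→outer):
  R_copper = (1/1.99 − 1/2.02)/(4πk) = 0.007463/(4π·432) = 1.375×10^-6 K/W
  R_fibreglass batt = (1/2.02 − 1/2.41)/(4πk) = 0.08011/(4π·0.0397) = 0.1606 K/W
  R_conv,out = 1/(4πr²h) = 1/(4π·2.41²·17.3) = 7.920×10^-4 K/W
ΣR = 1.375×10^-6 + 0.1606 + 7.920×10^-4 = 0.1614 K/W
Q = ΔT/ΣR = (-181 °C − 29.9 °C)/0.1614 = -1310 W
(Negative Q ⇒ heat flows inward; heat gain = 1310 W.)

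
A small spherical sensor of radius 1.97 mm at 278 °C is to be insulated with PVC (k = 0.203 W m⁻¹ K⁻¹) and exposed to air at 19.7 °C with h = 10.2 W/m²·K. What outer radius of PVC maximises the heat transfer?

r_cr = 3.98 cm

For a sphere, r_cr = 2k_ins/h = 2·0.203/10.2 = 0.0398 m = 3.98 cm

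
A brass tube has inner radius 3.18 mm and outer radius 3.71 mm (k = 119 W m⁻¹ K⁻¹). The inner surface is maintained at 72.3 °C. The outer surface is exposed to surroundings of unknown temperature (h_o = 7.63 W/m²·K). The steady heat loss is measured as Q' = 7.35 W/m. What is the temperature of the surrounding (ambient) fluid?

T_out = 31.0 °C

Sum the resistances:
  R'_brass = ln(0.00371/0.00318)/(2πk) = 0.1542/(2π·119) = 2.062×10^-4 m·K/W
  R'_conv,out = 1/(2πr h) = 1/(2π·0.00371·7.63) = 5.622 m·K/W
ΣR = 5.623 m·K/W
ΔT = Q'·ΣR = 7.35 × 5.623 = 41.33 K
Heat flows outward, so T_out = T_in − ΔT = 72.3 − 41.33 = 31.0 °C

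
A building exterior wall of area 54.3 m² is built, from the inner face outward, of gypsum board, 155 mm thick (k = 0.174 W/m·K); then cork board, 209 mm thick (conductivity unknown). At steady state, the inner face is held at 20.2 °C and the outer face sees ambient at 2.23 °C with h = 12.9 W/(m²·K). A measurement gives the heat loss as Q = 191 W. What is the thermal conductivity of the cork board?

ΣR = ΔT/Q = |20.2 − 2.23|/191 = 0.09408 K/W
Known resistances:
  R_gypsum board = L/(kA) = 0.155/(0.174·54.3) = 0.01641 K/W
  R_conv,out = 1/(hA) = 1/(12.9·54.3) = 0.001428 K/W
R_cork board = ΣR − ΣR_known = 0.09408 − 0.01784 = 0.07624 K/W
L/(kA) = 0.07624 ⇒ k = 0.209/(0.07624·54.3) = 0.0505 W/m·K

k = 0.0505 W/m·K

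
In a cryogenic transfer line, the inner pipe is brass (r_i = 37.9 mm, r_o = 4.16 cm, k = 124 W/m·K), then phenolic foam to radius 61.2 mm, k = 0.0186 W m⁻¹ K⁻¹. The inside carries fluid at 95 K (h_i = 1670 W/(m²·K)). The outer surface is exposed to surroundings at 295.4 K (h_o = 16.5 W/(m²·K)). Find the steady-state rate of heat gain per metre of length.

Q' = 57.9 W/m

Treat each layer as a resistance in series:
  R'_conv,in = 1/(2πr h) = 1/(2π·0.0379·1670) = 0.002515 m·K/W
  R'_brass = ln(0.0416/0.0379)/(2πk) = 0.09315/(2π·124) = 1.196×10^-4 m·K/W
  R'_phenolic foam = ln(0.0612/0.0416)/(2πk) = 0.3860/(2π·0.0186) = 3.303 m·K/W
  R'_conv,out = 1/(2πr h) = 1/(2π·0.0612·16.5) = 0.1576 m·K/W
ΣR = 0.002515 + 1.196×10^-4 + 3.303 + 0.1576 = 3.463 m·K/W
Q' = ΔT/ΣR = (95 K − 295.4 K)/3.463 = -57.9 W/m
(Negative Q' ⇒ heat flows inward; heat gain = 57.9 W/m.)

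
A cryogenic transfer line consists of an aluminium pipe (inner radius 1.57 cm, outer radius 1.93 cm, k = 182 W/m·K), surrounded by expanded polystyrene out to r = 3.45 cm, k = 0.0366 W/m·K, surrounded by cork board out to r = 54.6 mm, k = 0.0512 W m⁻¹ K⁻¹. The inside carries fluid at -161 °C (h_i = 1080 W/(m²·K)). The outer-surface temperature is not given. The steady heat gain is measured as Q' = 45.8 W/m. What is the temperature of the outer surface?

Series resistances:
  R'_conv,in = 1/(2πr h) = 1/(2π·0.0157·1080) = 0.009386 m·K/W
  R'_aluminium = ln(0.0193/0.0157)/(2πk) = 0.2064/(2π·182) = 1.805×10^-4 m·K/W
  R'_expanded polystyrene = ln(0.0345/0.0193)/(2πk) = 0.5809/(2π·0.0366) = 2.526 m·K/W
  R'_cork board = ln(0.0546/0.0345)/(2πk) = 0.4591/(2π·0.0512) = 1.427 m·K/W
ΣR = 3.962 m·K/W
ΔT = Q'·ΣR = 45.8 × 3.962 = 181.5 K
Heat flows inward, so T_out = T_in + ΔT = -161 + 181.5 = 20.5 °C

T_out = 20.5 °C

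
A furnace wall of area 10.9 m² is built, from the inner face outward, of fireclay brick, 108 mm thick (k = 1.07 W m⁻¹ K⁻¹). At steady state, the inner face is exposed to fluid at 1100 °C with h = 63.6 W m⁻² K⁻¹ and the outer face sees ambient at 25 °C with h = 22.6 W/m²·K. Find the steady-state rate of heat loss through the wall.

Series thermal resistances, inner to outer:
  R_conv,in = 1/(hA) = 1/(63.6·10.9) = 0.001443 K/W
  R_fireclay brick = L/(kA) = 0.108/(1.07·10.9) = 0.009260 K/W
  R_conv,out = 1/(hA) = 1/(22.6·10.9) = 0.004059 K/W
ΣR = 0.001443 + 0.009260 + 0.004059 = 0.01476 K/W
Q = ΔT/ΣR = (1100 °C − 25 °C)/0.01476 = 72800 W

Q = 72800 W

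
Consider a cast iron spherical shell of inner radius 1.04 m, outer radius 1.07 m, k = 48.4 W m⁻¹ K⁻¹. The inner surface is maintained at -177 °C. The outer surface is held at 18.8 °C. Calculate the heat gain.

Q = 4πk·ΔT/(1/r₁ − 1/r₂) = 4π × 48.4 × 195.8 / (1/1.04 − 1/1.07) = 4.42×10^6 W

Q = 4420 kW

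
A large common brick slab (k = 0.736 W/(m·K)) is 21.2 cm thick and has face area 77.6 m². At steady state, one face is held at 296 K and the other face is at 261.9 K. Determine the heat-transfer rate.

Q = kA·ΔT/L = 0.736 × 77.6 × |296 K − 261.9 K| / 0.212 = 9190 W

Q = 9190 W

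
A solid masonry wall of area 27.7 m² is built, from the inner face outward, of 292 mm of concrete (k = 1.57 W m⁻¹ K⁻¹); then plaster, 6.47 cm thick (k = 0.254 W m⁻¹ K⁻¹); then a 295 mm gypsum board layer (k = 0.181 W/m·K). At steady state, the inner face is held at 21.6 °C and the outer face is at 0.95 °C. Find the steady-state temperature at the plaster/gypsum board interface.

Resistance network (inner→outer):
  R_concrete = L/(kA) = 0.292/(1.57·27.7) = 0.006714 K/W
  R_plaster = L/(kA) = 0.0647/(0.254·27.7) = 0.009196 K/W
  R_gypsum board = L/(kA) = 0.295/(0.181·27.7) = 0.05884 K/W
ΣR = 0.006714 + 0.009196 + 0.05884 = 0.07475 K/W
Q = ΔT/ΣR = (21.6 °C − 0.95 °C)/0.07475 = 276.3 W
From the inner boundary to the plaster/gypsum board interface, ΣR_partial = 0.01591 K/W.
T_interface = T_in − Q·ΣR_partial = 21.6 °C − (276.3)(0.01591) = 17.2 °C

T = 17.2 °C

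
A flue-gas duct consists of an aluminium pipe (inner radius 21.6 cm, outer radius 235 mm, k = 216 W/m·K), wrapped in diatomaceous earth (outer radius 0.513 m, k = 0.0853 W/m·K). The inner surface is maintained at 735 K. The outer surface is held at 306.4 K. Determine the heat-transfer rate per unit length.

Resistance network (inner→outer):
  R'_aluminium = ln(0.235/0.216)/(2πk) = 0.08431/(2π·216) = 6.212×10^-5 m·K/W
  R'_diatomaceous earth = ln(0.513/0.235)/(2πk) = 0.7807/(2π·0.0853) = 1.457 m·K/W
ΣR = 6.212×10^-5 + 1.457 = 1.457 m·K/W
Q' = ΔT/ΣR = (735 K − 306.4 K)/1.457 = 294 W/m

Q' = 294 W/m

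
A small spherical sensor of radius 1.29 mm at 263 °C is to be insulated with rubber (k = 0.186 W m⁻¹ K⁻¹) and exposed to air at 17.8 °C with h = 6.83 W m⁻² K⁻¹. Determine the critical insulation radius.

r_cr = 5.45 cm

For a sphere, r_cr = 2k_ins/h = 2·0.186/6.83 = 0.0545 m = 5.45 cm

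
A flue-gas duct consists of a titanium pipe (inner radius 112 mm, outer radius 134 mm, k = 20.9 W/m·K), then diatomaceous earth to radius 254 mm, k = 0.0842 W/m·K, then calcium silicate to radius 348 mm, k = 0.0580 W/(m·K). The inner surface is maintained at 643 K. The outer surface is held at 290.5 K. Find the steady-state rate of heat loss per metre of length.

Series thermal resistances, inner to outer:
  R'_titanium = ln(0.134/0.112)/(2πk) = 0.1793/(2π·20.9) = 0.001366 m·K/W
  R'_diatomaceous earth = ln(0.254/0.134)/(2πk) = 0.6395/(2π·0.0842) = 1.209 m·K/W
  R'_calcium silicate = ln(0.348/0.254)/(2πk) = 0.3149/(2π·0.0580) = 0.8640 m·K/W
ΣR = 0.001366 + 1.209 + 0.8640 = 2.074 m·K/W
Q' = ΔT/ΣR = (643 K − 290.5 K)/2.074 = 170 W/m

Q' = 170 W/m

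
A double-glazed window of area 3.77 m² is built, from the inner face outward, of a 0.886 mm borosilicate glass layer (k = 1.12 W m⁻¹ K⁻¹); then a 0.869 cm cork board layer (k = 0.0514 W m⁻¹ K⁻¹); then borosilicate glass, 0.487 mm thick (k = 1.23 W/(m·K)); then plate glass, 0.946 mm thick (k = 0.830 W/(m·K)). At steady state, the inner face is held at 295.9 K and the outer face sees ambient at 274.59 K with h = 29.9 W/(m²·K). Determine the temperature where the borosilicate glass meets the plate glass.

T = 278.19 K

Series thermal resistances, inner to outer:
  R_borosilicate glass = L/(kA) = 8.86×10^-4/(1.12·3.77) = 2.098×10^-4 K/W
  R_cork board = L/(kA) = 0.00869/(0.0514·3.77) = 0.04485 K/W
  R_borosilicate glass = L/(kA) = 4.87×10^-4/(1.23·3.77) = 1.050×10^-4 K/W
  R_plate glass = L/(kA) = 9.46×10^-4/(0.830·3.77) = 3.023×10^-4 K/W
  R_conv,out = 1/(hA) = 1/(29.9·3.77) = 0.008871 K/W
ΣR = 2.098×10^-4 + 0.04485 + 1.050×10^-4 + 3.023×10^-4 + 0.008871 = 0.05434 K/W
Q = ΔT/ΣR = (295.9 K − 274.59 K)/0.05434 = 392.2 W
From the inner boundary to the borosilicate glass/plate glass interface, ΣR_partial = 0.04516 K/W.
T_interface = T_in − Q·ΣR_partial = 295.9 K − (392.2)(0.04516) = 278.19 K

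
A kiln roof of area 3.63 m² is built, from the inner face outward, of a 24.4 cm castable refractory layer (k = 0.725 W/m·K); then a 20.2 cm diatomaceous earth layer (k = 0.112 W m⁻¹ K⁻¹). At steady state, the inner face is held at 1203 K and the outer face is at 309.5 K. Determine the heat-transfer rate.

Q = 1520 W

Resistance network (inner→outer):
  R_castable refractory = L/(kA) = 0.244/(0.725·3.63) = 0.09271 K/W
  R_diatomaceous earth = L/(kA) = 0.202/(0.112·3.63) = 0.4969 K/W
ΣR = 0.09271 + 0.4969 = 0.5896 K/W
Q = ΔT/ΣR = (1203 K − 309.5 K)/0.5896 = 1520 W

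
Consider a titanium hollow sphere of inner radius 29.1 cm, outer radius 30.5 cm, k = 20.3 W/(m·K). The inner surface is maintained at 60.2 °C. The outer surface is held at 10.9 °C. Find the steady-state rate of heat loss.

Q = 79.7 kW

Q = 4πk·ΔT/(1/r₁ − 1/r₂) = 4π × 20.3 × 49.3 / (1/0.291 − 1/0.305) = 79700 W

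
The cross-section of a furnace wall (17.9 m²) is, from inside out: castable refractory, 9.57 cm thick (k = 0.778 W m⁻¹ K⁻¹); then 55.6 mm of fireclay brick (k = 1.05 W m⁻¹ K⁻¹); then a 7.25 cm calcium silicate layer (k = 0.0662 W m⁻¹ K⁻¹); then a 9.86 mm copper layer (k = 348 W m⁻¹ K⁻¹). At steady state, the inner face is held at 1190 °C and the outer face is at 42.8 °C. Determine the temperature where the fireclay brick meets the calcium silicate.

T = 1031 °C

Resistance network (inner→outer):
  R_castable refractory = L/(kA) = 0.0957/(0.778·17.9) = 0.006872 K/W
  R_fireclay brick = L/(kA) = 0.0556/(1.05·17.9) = 0.002958 K/W
  R_calcium silicate = L/(kA) = 0.0725/(0.0662·17.9) = 0.06118 K/W
  R_copper = L/(kA) = 0.00986/(348·17.9) = 1.583×10^-6 K/W
ΣR = 0.006872 + 0.002958 + 0.06118 + 1.583×10^-6 = 0.07101 K/W
Q = ΔT/ΣR = (1190 °C − 42.8 °C)/0.07101 = 16160 W
From the inner boundary to the fireclay brick/calcium silicate interface, ΣR_partial = 0.009830 K/W.
T_interface = T_in − Q·ΣR_partial = 1190 °C − (16160)(0.009830) = 1031 °C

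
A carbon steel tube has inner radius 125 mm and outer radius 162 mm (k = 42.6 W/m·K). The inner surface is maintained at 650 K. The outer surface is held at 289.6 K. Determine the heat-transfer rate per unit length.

Q' = 3.72×10^5 W/m

Q' = 2πk·ΔT/ln(r₂/r₁) = 2π × 42.6 × 360.4 / ln(0.162/0.125) = 3.72×10^5 W/m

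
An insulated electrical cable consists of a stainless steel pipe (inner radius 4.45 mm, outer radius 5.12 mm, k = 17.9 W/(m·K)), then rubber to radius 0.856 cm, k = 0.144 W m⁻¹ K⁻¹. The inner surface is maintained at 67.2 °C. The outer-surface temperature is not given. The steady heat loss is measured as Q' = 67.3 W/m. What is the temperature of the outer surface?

T_out = 28.9 °C

Series resistances:
  R'_stainless steel = ln(0.00512/0.00445)/(2πk) = 0.1403/(2π·17.9) = 0.001247 m·K/W
  R'_rubber = ln(0.00856/0.00512)/(2πk) = 0.5139/(2π·0.144) = 0.5680 m·K/W
ΣR = 0.5693 m·K/W
ΔT = Q'·ΣR = 67.3 × 0.5693 = 38.31 K
Heat flows outward, so T_out = T_in − ΔT = 67.2 − 38.31 = 28.9 °C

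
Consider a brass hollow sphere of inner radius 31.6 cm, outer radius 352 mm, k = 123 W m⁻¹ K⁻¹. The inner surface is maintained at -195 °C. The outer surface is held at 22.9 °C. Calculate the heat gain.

Q = 1040 kW

Q = 4πk·ΔT/(1/r₁ − 1/r₂) = 4π × 123 × 217.9 / (1/0.316 − 1/0.352) = 1.04×10^6 W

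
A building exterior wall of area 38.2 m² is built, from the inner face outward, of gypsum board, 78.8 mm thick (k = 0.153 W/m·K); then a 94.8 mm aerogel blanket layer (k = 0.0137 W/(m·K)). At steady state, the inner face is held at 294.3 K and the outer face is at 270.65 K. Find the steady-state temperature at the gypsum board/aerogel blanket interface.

Treat each layer as a resistance in series:
  R_gypsum board = L/(kA) = 0.0788/(0.153·38.2) = 0.01348 K/W
  R_aerogel blanket = L/(kA) = 0.0948/(0.0137·38.2) = 0.1811 K/W
ΣR = 0.01348 + 0.1811 = 0.1946 K/W
Q = ΔT/ΣR = (294.3 K − 270.65 K)/0.1946 = 121.5 W
From the inner boundary to the gypsum board/aerogel blanket interface, ΣR_partial = 0.01348 K/W.
T_interface = T_in − Q·ΣR_partial = 294.3 K − (121.5)(0.01348) = 292.7 K

T = 292.7 K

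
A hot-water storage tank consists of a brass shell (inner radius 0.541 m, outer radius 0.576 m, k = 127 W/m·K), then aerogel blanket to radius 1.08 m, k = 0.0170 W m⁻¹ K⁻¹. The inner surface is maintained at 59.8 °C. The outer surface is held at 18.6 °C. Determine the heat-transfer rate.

Treat each layer as a resistance in series:
  R_brass = (1/0.541 − 1/0.576)/(4πk) = 0.1123/(4π·127) = 7.038×10^-5 K/W
  R_aerogel blanket = (1/0.576 − 1/1.08)/(4πk) = 0.8102/(4π·0.0170) = 3.792 K/W
ΣR = 7.038×10^-5 + 3.792 = 3.792 K/W
Q = ΔT/ΣR = (59.8 °C − 18.6 °C)/3.792 = 10.9 W

Q = 10.9 W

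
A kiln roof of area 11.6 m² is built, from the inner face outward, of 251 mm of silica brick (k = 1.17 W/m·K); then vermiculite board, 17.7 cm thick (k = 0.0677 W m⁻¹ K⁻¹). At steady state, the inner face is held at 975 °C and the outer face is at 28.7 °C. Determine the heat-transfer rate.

Resistance network (inner→outer):
  R_silica brick = L/(kA) = 0.251/(1.17·11.6) = 0.01849 K/W
  R_vermiculite board = L/(kA) = 0.177/(0.0677·11.6) = 0.2254 K/W
ΣR = 0.01849 + 0.2254 = 0.2439 K/W
Q = ΔT/ΣR = (975 °C − 28.7 °C)/0.2439 = 3880 W

Q = 3.88 kW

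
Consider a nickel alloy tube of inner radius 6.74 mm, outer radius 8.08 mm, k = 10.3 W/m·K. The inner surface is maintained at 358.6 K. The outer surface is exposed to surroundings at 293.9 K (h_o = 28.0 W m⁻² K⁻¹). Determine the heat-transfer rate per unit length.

Q' = 91.6 W/m

Series thermal resistances, inner to outer:
  R'_nickel alloy = ln(0.00808/0.00674)/(2πk) = 0.1813/(2π·10.3) = 0.002802 m·K/W
  R'_conv,out = 1/(2πr h) = 1/(2π·0.00808·28.0) = 0.7035 m·K/W
ΣR = 0.002802 + 0.7035 = 0.7063 m·K/W
Q' = ΔT/ΣR = (358.6 K − 293.9 K)/0.7063 = 91.6 W/m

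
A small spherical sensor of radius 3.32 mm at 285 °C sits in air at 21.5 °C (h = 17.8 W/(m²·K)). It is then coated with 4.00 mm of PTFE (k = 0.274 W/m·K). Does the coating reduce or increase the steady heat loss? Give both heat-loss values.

increases: 0.650 → 2.01 W

Critical radius for a sphere: r_cr = 2k/h = 0.0308 m = 3.08 cm.
Outer radius after coating: r₂ = 0.00332 + 0.00400 = 0.00732 m.
Since r₁ < r_cr and r₂ ≤ r_cr, the coating moves toward the maximum at r_cr — heat loss rises.
Bare: R = 1/(4πr₁²h) = 405.6 K/W; Q = 263.5/405.6 = 0.650 W.
Coated: R = R_cond + R_conv = 131.2 K/W; Q = 263.5/131.2 = 2.01 W.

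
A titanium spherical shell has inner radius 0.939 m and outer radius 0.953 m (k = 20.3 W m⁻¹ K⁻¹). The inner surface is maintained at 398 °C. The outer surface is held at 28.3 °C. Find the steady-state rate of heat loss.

Q = 4πk·ΔT/(1/r₁ − 1/r₂) = 4π × 20.3 × 369.7 / (1/0.939 − 1/0.953) = 6.03×10^6 W

Q = 6.03×10^6 W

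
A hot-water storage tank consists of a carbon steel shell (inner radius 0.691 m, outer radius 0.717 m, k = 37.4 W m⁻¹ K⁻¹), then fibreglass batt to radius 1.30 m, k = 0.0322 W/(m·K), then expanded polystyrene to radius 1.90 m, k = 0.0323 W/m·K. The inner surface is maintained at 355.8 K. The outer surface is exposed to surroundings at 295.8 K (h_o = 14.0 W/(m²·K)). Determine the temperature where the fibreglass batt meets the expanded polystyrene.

T = 312.6 K

Series thermal resistances, inner to outer:
  R_carbon steel = (1/0.691 − 1/0.717)/(4πk) = 0.05248/(4π·37.4) = 1.117×10^-4 K/W
  R_fibreglass batt = (1/0.717 − 1/1.30)/(4πk) = 0.6255/(4π·0.0322) = 1.546 K/W
  R_expanded polystyrene = (1/1.30 − 1/1.90)/(4πk) = 0.2429/(4π·0.0323) = 0.5985 K/W
  R_conv,out = 1/(4πr²h) = 1/(4π·1.90²·14.0) = 0.001575 K/W
ΣR = 1.117×10^-4 + 1.546 + 0.5985 + 0.001575 = 2.146 K/W
Q = ΔT/ΣR = (355.8 K − 295.8 K)/2.146 = 27.96 W
From the inner boundary to the fibreglass batt/expanded polystyrene interface, ΣR_partial = 1.546 K/W.
T_interface = T_in − Q·ΣR_partial = 355.8 K − (27.96)(1.546) = 312.6 K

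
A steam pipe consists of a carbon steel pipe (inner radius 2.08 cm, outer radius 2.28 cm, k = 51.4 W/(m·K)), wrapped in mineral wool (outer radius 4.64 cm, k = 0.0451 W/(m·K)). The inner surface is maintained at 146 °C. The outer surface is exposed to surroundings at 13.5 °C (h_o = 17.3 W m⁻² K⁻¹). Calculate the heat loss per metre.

Series thermal resistances, inner to outer:
  R'_carbon steel = ln(0.0228/0.0208)/(2πk) = 0.09181/(2π·51.4) = 2.843×10^-4 m·K/W
  R'_mineral wool = ln(0.0464/0.0228)/(2πk) = 0.7105/(2π·0.0451) = 2.507 m·K/W
  R'_conv,out = 1/(2πr h) = 1/(2π·0.0464·17.3) = 0.1983 m·K/W
ΣR = 2.843×10^-4 + 2.507 + 0.1983 = 2.706 m·K/W
Q' = ΔT/ΣR = (146 °C − 13.5 °C)/2.706 = 49.0 W/m

Q' = 49.0 W/m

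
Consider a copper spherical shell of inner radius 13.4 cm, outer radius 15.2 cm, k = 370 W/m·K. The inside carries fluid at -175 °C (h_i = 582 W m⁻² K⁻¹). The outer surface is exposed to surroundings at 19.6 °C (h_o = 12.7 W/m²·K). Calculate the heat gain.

Q = 697 W

Resistance network (inner→outer):
  R_conv,in = 1/(4πr²h) = 1/(4π·0.134²·582) = 0.007615 K/W
  R_copper = (1/0.134 − 1/0.152)/(4πk) = 0.8837/(4π·370) = 1.901×10^-4 K/W
  R_conv,out = 1/(4πr²h) = 1/(4π·0.152²·12.7) = 0.2712 K/W
ΣR = 0.007615 + 1.901×10^-4 + 0.2712 = 0.2790 K/W
Q = ΔT/ΣR = (-175 °C − 19.6 °C)/0.2790 = -697 W
(Negative Q ⇒ heat flows inward; heat gain = 697 W.)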